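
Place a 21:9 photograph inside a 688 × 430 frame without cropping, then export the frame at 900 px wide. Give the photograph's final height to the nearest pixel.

In the 688×430 frame the photograph fills the width: height = 688 × 9/21 ≈ 294.86 px.
The frame scales by 900/688 = 1.3081; 294.86 × 1.3081 ≈ 385.71 px.

386 px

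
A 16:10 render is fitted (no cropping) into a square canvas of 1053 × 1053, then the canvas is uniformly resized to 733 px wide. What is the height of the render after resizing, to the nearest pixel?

At 1053×1053 the render is width-limited, so height = 1053 × 10/16 ≈ 658.12 px.
The frame scales by 733/1053 = 0.6961; 658.12 × 0.6961 ≈ 458.12 px.

458 px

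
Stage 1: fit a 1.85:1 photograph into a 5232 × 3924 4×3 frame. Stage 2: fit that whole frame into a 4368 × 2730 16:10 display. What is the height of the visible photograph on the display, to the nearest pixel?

1.85:1 in 5232×3924: fills the width, so the photograph is 5232.00 × 2828.11.
4×3 in 4368×2730: fills the height, so the intermediate becomes 3640.00 × 2730.00 — a scale of ×0.6957.
Applying the same ×0.6957: 2828.11 → 1967.57.

1968 px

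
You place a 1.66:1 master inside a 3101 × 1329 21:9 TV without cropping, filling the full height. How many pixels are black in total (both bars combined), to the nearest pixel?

1189269 pixels

That makes the image 2206.1400 px wide (1329 × 1.660).
Leftover width: 3101 − 2206.1400 = 894.8600 px.
Across the 1329-px span: 894.8600 × 1329 ≈ 1189269 px.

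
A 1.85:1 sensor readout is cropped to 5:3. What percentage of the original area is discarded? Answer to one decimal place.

9.9%

The height stays; only width is cut (since 5:3 is narrower than 1.85:1).
Fraction kept = (1.667)/(1.850) ≈ 90.09%, so 9.91% is lost.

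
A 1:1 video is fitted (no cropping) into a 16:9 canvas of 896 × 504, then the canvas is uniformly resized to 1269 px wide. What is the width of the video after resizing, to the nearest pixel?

714 px

Fitted into 896×504, the video spans the height; its width is 504 × 1/1 ≈ 504.00 px.
The frame scales by 1269/896 = 1.4163; 504.00 × 1.4163 ≈ 713.81 px.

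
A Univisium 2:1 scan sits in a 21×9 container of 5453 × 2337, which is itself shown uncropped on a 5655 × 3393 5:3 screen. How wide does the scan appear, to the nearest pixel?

4847 px

Inside the 5453×2337 canvas the scan is height-limited at 4674.00 × 2337.00.
21×9 in 5655×3393: fills the width, so the intermediate becomes 5655.00 × 2423.57 — a scale of ×1.0370.
Applying the same ×1.0370: 4674.00 → 4847.14.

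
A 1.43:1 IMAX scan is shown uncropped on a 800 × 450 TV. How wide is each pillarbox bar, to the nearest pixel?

78 px

1.43:1 IMAX (1.430) < 16:9 (1.778), so the scan fills the height.
The scan is 450 × 1.430 ≈ 643.50 px wide.
800 − 643.50 = 156.50 px of bars (78.25 each).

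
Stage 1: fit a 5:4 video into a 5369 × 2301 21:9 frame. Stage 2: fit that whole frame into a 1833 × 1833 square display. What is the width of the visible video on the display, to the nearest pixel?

982 px

First fit — 5:4 into 5369×2301 spans the height: 2876.25 × 2301.00.
Second fit — the 21:9 canvas into 1833×1833 spans the width: 1833.00 × 785.57 (×0.3414 from 5369×2301).
The video scales with it: width 2876.25 × 0.3414 ≈ 981.96.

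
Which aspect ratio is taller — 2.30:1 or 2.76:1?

2.30:1

2.3 and 2.76; 2.76 > 2.3. The smaller width-to-height ratio is the taller frame.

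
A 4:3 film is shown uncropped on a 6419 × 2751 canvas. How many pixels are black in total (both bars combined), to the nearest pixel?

Since 1.333 < 2.333, the film is height-limited.
That makes the image 3668.0000 px wide (2751 × 4/3).
6419 − 3668.0000 = 2751.0000 px of bars.
Across the 2751-px span: 2751.0000 × 2751 ≈ 7568001 px.

7568001 pixels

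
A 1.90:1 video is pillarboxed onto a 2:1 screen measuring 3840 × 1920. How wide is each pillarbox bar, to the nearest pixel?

96 px

1.90:1 is narrower than 2:1, so it spans the full height.
That makes the image 3648.00 px wide (1920 × 1.900).
Leftover width: 3840 − 3648.00 = 192.00 px → 96.00 each side.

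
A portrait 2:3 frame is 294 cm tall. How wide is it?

196 cm

294 × 2/3 = 196.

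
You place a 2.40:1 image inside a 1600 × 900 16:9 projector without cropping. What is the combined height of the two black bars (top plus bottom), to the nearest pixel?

2.40:1 (2.400) > 16:9 (1.778), so the image fills the width.
Content height = 1600 / 2.400 ≈ 666.67 px.
Black = 900 − 666.67 = 233.33 px.

233 px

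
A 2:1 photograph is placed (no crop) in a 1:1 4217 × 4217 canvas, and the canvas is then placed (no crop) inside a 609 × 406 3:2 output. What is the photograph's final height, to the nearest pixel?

203 px

Inside the 4217×4217 canvas the photograph is width-limited at 4217.00 × 2108.50.
1:1 in 609×406: fills the height, so the intermediate becomes 406.00 × 406.00 — a scale of ×0.0963.
The photograph scales with it: height 2108.50 × 0.0963 ≈ 203.00.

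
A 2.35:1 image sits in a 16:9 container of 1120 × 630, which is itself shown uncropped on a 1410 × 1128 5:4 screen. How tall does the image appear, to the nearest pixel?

600 px

2.35:1 in 1120×630: fills the width, so the image is 1120.00 × 476.60.
Second fit — the 16:9 canvas into 1410×1128 spans the width: 1410.00 × 793.12 (×1.2589 from 1120×630).
The image scales with it: height 476.60 × 1.2589 ≈ 600.00.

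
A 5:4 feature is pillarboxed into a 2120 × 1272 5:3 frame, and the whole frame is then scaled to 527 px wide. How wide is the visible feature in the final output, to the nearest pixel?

At 2120×1272 the feature is height-limited, so width = 1272 × 5/4 ≈ 1590.00 px.
The frame scales by 527/2120 = 0.2486; 1590.00 × 0.2486 ≈ 395.25 px.

395 px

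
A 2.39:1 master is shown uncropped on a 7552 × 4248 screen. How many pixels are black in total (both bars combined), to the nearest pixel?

2.39:1 is wider than 16:9, so it spans the full width.
That makes the image 3159.8326 px tall (7552 / 2.390).
4248 − 3159.8326 = 1088.1674 px of bars.
Across the 7552-px span: 1088.1674 × 7552 ≈ 8217840 px.

8217840 pixels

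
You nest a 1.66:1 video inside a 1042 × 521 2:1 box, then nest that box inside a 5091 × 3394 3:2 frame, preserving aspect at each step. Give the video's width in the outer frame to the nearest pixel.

4226 px

1.66:1 in 1042×521: fills the height, so the video is 864.86 × 521.00.
The 2:1 canvas is width-limited in 5091×3394, giving 5091.00 × 2545.50; scale factor 4.8858.
So the video's width is 864.86 × 4.8858 ≈ 4225.53.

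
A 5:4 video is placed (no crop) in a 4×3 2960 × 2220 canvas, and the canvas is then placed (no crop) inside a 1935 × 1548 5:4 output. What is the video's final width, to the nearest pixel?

Inside the 2960×2220 canvas the video is height-limited at 2775.00 × 2220.00.
The 4×3 canvas is width-limited in 1935×1548, giving 1935.00 × 1451.25; scale factor 0.6537.
So the video's width is 2775.00 × 0.6537 ≈ 1814.06.

1814 px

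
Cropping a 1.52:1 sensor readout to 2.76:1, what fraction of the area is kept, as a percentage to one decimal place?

55.1%

Going from 1.52:1 to 2.76:1 means cutting height while keeping width.
(1.520)/(2.760) ≈ 0.551 of the area survives.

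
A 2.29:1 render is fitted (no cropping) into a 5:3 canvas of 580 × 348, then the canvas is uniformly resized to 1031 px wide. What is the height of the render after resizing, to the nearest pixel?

In the 580×348 frame the render fills the width: height = 580 / 2.290 ≈ 253.28 px.
The frame scales by 1031/580 = 1.7776; 253.28 × 1.7776 ≈ 450.22 px.

450 px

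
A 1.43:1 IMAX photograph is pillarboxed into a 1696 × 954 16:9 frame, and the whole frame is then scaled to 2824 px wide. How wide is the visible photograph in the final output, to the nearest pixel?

2272 px

Fitted into 1696×954, the photograph spans the height; its width is 954 × 1.430 ≈ 1364.22 px.
Resizing to 2824 px wide multiplies everything by 1.6651: 1364.22 → 2271.55 px.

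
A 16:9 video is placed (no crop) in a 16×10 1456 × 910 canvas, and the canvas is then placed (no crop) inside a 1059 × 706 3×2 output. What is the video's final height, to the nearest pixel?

16:9 in 1456×910: fills the width, so the video is 1456.00 × 819.00.
16×10 in 1059×706: fills the width, so the intermediate becomes 1059.00 × 661.88 — a scale of ×0.7273.
So the video's height is 819.00 × 0.7273 ≈ 595.69.

596 px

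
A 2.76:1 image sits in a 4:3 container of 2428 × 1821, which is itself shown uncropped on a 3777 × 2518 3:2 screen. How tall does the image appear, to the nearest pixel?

1216 px

First fit — 2.76:1 into 2428×1821 spans the width: 2428.00 × 879.71.
The 4:3 canvas is height-limited in 3777×2518, giving 3357.33 × 2518.00; scale factor 1.3828.
The image scales with it: height 879.71 × 1.3828 ≈ 1216.43.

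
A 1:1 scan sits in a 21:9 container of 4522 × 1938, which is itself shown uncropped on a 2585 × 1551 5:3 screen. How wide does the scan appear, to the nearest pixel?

1108 px

Inside the 4522×1938 canvas the scan is height-limited at 1938.00 × 1938.00.
21:9 in 2585×1551: fills the width, so the intermediate becomes 2585.00 × 1107.86 — a scale of ×0.5716.
Applying the same ×0.5716: 1938.00 → 1107.86.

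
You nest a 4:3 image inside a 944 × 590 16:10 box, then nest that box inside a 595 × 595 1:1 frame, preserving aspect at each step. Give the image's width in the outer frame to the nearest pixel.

4:3 in 944×590: fills the height, so the image is 786.67 × 590.00.
The 16:10 canvas is width-limited in 595×595, giving 595.00 × 371.88; scale factor 0.6303.
Applying the same ×0.6303: 786.67 → 495.83.

496 px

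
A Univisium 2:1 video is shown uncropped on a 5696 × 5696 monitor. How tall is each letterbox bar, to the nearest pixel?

1424 px

Univisium 2:1 is wider than 1:1, so it spans the full width.
The video is 5696 × 1/2 ≈ 2848.00 px tall.
5696 − 2848.00 = 2848.00 px of bars (1424.00 each).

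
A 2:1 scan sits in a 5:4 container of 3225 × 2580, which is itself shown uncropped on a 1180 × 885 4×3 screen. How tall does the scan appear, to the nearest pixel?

553 px

2:1 in 3225×2580: fills the width, so the scan is 3225.00 × 1612.50.
Second fit — the 5:4 canvas into 1180×885 spans the height: 1106.25 × 885.00 (×0.3430 from 3225×2580).
Applying the same ×0.3430: 1612.50 → 553.12.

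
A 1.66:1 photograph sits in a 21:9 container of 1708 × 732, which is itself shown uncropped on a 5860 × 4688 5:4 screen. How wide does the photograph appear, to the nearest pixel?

Inside the 1708×732 canvas the photograph is height-limited at 1215.12 × 732.00.
21:9 in 5860×4688: fills the width, so the intermediate becomes 5860.00 × 2511.43 — a scale of ×3.4309.
So the photograph's width is 1215.12 × 3.4309 ≈ 4168.97.

4169 px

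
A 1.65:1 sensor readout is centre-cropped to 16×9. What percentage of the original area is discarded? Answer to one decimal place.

7.2%

The width stays; only height is cut (since 16×9 is wider than 1.65:1).
Area ratio = (1.650)/(1.778) = 92.81%; the remaining 7.19% is cropped out.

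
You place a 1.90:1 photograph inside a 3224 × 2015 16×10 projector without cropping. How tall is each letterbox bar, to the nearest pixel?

Since 1.900 > 1.600, the photograph is width-limited.
That makes the image 1696.84 px tall (3224 / 1.900).
2015 − 1696.84 = 318.16 px of bars (159.08 each).

159 px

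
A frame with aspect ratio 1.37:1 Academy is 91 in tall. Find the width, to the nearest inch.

At 1.37:1 Academy, 91 × 1.370 ≈ 124.67.

125 in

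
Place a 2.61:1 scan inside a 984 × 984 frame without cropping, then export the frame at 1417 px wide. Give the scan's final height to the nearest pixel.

Fitted into 984×984, the scan spans the width; its height is 984 / 2.610 ≈ 377.01 px.
Resizing to 1417 px wide multiplies everything by 1.4400: 377.01 → 542.91 px.

543 px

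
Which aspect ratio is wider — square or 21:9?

square = 1 and 21:9 = 2.333; 2.333 > 1.

21:9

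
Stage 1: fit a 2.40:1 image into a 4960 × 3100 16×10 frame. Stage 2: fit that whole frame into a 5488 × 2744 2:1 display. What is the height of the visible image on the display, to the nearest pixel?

2.40:1 in 4960×3100: fills the width, so the image is 4960.00 × 2066.67.
16×10 in 5488×2744: fills the height, so the intermediate becomes 4390.40 × 2744.00 — a scale of ×0.8852.
So the image's height is 2066.67 × 0.8852 ≈ 1829.33.

1829 px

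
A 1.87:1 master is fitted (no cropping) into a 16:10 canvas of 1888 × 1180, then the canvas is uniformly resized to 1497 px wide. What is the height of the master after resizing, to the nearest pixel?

801 px

Fitted into 1888×1180, the master spans the width; its height is 1888 / 1.870 ≈ 1009.63 px.
Scaling 1888 → 1497 is ×0.7929, so the height becomes 1009.63 × 0.7929 ≈ 800.53 px.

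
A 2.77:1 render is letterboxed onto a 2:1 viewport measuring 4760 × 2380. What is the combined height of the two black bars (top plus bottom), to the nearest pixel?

662 px

2.77:1 (2.770) > 2:1 (2.000), so the render fills the width.
The render is 4760 / 2.770 ≈ 1718.41 px tall.
Black = 2380 − 1718.41 = 661.59 px.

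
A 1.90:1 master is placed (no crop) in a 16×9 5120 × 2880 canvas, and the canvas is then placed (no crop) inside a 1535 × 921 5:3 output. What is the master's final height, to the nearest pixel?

808 px

Inside the 5120×2880 canvas the master is width-limited at 5120.00 × 2694.74.
The 16×9 canvas is width-limited in 1535×921, giving 1535.00 × 863.44; scale factor 0.2998.
The master scales with it: height 2694.74 × 0.2998 ≈ 807.89.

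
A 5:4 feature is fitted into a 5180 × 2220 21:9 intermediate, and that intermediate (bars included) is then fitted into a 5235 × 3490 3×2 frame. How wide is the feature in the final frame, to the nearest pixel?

2804 px

Inside the 5180×2220 canvas the feature is height-limited at 2775.00 × 2220.00.
Second fit — the 21:9 canvas into 5235×3490 spans the width: 5235.00 × 2243.57 (×1.0106 from 5180×2220).
So the feature's width is 2775.00 × 1.0106 ≈ 2804.46.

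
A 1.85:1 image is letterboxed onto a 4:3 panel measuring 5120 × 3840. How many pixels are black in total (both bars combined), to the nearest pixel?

5490854 pixels

1.85:1 is wider than 4:3, so it spans the full width.
The image is 5120 / 1.850 ≈ 2767.5676 px tall.
Leftover height: 3840 − 2767.5676 = 1072.4324 px.
That's 1072.4324 × 5120 ≈ 5490854 black pixels.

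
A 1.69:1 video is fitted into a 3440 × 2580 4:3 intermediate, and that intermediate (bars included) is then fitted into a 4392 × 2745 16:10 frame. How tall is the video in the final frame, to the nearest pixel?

2166 px

1.69:1 in 3440×2580: fills the width, so the video is 3440.00 × 2035.50.
Second fit — the 4:3 canvas into 4392×2745 spans the height: 3660.00 × 2745.00 (×1.0640 from 3440×2580).
So the video's height is 2035.50 × 1.0640 ≈ 2165.68.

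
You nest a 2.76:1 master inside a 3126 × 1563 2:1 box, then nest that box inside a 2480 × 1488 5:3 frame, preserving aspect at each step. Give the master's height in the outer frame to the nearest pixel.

899 px

2.76:1 in 3126×1563: fills the width, so the master is 3126.00 × 1132.61.
2:1 in 2480×1488: fills the width, so the intermediate becomes 2480.00 × 1240.00 — a scale of ×0.7933.
So the master's height is 1132.61 × 0.7933 ≈ 898.55.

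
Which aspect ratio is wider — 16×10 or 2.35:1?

16×10 = 1.6 and 2.35; 2.35 > 1.6.

2.35:1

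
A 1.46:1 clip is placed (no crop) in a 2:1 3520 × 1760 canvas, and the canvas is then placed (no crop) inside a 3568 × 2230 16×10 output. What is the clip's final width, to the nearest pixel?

2605 px

Inside the 3520×1760 canvas the clip is height-limited at 2569.60 × 1760.00.
The 2:1 canvas is width-limited in 3568×2230, giving 3568.00 × 1784.00; scale factor 1.0136.
Applying the same ×1.0136: 2569.60 → 2604.64.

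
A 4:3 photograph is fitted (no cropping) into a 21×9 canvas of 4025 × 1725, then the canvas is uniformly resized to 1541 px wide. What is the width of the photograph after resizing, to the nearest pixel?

881 px

At 4025×1725 the photograph is height-limited, so width = 1725 × 4/3 ≈ 2300.00 px.
The frame scales by 1541/4025 = 0.3829; 2300.00 × 0.3829 ≈ 880.57 px.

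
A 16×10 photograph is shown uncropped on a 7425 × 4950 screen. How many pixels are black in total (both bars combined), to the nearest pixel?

Since 1.600 > 1.500, the photograph is width-limited.
That makes the image 4640.6250 px tall (7425 × 10/16).
4950 − 4640.6250 = 309.3750 px of bars.
That's 309.3750 × 7425 ≈ 2297109 black pixels.

2297109 pixels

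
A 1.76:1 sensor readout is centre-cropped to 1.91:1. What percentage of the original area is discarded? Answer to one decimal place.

7.9%

Going from 1.76:1 to 1.91:1 means cutting height while keeping width.
(1.760)/(1.910) ≈ 0.921 of the area survives, leaving 7.85% discarded.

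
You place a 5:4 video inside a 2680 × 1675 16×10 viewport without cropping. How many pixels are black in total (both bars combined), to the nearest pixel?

5:4 (1.250) < 16×10 (1.600), so the video fills the height.
That makes the image 2093.7500 px wide (1675 × 5/4).
Black = 2680 − 2093.7500 = 586.2500 px.
Across the 1675-px span: 586.2500 × 1675 ≈ 981969 px.

981969 pixels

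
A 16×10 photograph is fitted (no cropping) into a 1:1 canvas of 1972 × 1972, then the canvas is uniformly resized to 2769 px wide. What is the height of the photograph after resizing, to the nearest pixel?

In the 1972×1972 frame the photograph fills the width: height = 1972 × 10/16 ≈ 1232.50 px.
The frame scales by 2769/1972 = 1.4042; 1232.50 × 1.4042 ≈ 1730.62 px.

1731 px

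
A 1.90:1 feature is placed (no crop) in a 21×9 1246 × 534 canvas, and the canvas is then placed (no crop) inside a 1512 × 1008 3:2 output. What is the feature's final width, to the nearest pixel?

1231 px

Inside the 1246×534 canvas the feature is height-limited at 1014.60 × 534.00.
Second fit — the 21×9 canvas into 1512×1008 spans the width: 1512.00 × 648.00 (×1.2135 from 1246×534).
So the feature's width is 1014.60 × 1.2135 ≈ 1231.20.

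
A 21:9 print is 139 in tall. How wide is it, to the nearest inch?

324 in

Width = 139 / 9 × 21 = 324.33.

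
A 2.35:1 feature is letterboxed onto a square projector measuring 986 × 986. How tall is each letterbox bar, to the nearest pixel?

2.35:1 is wider than square, so it spans the full width.
The feature is 986 / 2.350 ≈ 419.57 px tall.
Leftover height: 986 − 419.57 = 566.43 px → 283.21 each side.

283 px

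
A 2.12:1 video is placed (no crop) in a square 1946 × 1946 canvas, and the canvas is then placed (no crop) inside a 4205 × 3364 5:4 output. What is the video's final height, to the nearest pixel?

First fit — 2.12:1 into 1946×1946 spans the width: 1946.00 × 917.92.
Second fit — the square canvas into 4205×3364 spans the height: 3364.00 × 3364.00 (×1.7287 from 1946×1946).
Applying the same ×1.7287: 917.92 → 1586.79.

1587 px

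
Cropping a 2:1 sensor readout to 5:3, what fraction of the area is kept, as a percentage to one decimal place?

The height stays; only width is cut (since 5:3 is narrower than 2:1).
(1.667)/(2.000) ≈ 0.833 of the area survives.

83.3%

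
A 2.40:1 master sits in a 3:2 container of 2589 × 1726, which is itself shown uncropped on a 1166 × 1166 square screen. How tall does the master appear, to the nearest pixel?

First fit — 2.40:1 into 2589×1726 spans the width: 2589.00 × 1078.75.
Second fit — the 3:2 canvas into 1166×1166 spans the width: 1166.00 × 777.33 (×0.4504 from 2589×1726).
The master scales with it: height 1078.75 × 0.4504 ≈ 485.83.

486 px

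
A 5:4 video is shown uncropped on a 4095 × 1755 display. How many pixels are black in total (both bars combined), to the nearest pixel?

3336694 pixels

5:4 is narrower than 21:9, so it spans the full height.
The video is 1755 × 5/4 ≈ 2193.7500 px wide.
Black = 4095 − 2193.7500 = 1901.2500 px.
Across the 1755-px span: 1901.2500 × 1755 ≈ 3336694 px.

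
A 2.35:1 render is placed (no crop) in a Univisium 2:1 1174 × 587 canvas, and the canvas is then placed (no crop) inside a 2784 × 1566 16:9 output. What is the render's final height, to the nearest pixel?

1185 px

2.35:1 in 1174×587: fills the width, so the render is 1174.00 × 499.57.
Second fit — the Univisium 2:1 canvas into 2784×1566 spans the width: 2784.00 × 1392.00 (×2.3714 from 1174×587).
So the render's height is 499.57 × 2.3714 ≈ 1184.68.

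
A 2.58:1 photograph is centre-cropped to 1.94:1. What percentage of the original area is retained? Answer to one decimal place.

75.2%

Going from 2.58:1 to 1.94:1 means cutting width while keeping height.
(1.940)/(2.580) ≈ 0.752 of the area survives.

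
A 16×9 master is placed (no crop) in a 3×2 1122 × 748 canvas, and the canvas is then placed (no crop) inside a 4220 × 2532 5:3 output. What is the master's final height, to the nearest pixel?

2136 px

16×9 in 1122×748: fills the width, so the master is 1122.00 × 631.12.
Second fit — the 3×2 canvas into 4220×2532 spans the height: 3798.00 × 2532.00 (×3.3850 from 1122×748).
The master scales with it: height 631.12 × 3.3850 ≈ 2136.38.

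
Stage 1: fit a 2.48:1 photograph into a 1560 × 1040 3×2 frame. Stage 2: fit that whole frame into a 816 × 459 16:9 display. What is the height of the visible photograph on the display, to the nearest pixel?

278 px

Inside the 1560×1040 canvas the photograph is width-limited at 1560.00 × 629.03.
Second fit — the 3×2 canvas into 816×459 spans the height: 688.50 × 459.00 (×0.4413 from 1560×1040).
Applying the same ×0.4413: 629.03 → 277.62.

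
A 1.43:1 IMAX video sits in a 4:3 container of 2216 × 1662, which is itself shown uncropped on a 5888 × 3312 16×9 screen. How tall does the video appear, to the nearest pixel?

3088 px

1.43:1 IMAX in 2216×1662: fills the width, so the video is 2216.00 × 1549.65.
4:3 in 5888×3312: fills the height, so the intermediate becomes 4416.00 × 3312.00 — a scale of ×1.9928.
So the video's height is 1549.65 × 1.9928 ≈ 3088.11.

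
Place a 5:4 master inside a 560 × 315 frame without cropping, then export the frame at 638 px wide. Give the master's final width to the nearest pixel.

Fitted into 560×315, the master spans the height; its width is 315 × 5/4 ≈ 393.75 px.
Scaling 560 → 638 is ×1.1393, so the width becomes 393.75 × 1.1393 ≈ 448.59 px.

449 px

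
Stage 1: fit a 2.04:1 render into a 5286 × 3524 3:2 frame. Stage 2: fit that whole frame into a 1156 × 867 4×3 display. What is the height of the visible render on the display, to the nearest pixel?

567 px

First fit — 2.04:1 into 5286×3524 spans the width: 5286.00 × 2591.18.
Second fit — the 3:2 canvas into 1156×867 spans the width: 1156.00 × 770.67 (×0.2187 from 5286×3524).
So the render's height is 2591.18 × 0.2187 ≈ 566.67.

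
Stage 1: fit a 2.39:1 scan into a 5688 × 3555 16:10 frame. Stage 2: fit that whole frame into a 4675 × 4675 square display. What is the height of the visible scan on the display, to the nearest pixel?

1956 px

First fit — 2.39:1 into 5688×3555 spans the width: 5688.00 × 2379.92.
16:10 in 4675×4675: fills the width, so the intermediate becomes 4675.00 × 2921.88 — a scale of ×0.8219.
The scan scales with it: height 2379.92 × 0.8219 ≈ 1956.07.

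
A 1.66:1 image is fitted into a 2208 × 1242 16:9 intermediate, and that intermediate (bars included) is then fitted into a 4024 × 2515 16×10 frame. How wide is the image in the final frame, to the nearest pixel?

First fit — 1.66:1 into 2208×1242 spans the height: 2061.72 × 1242.00.
The 16:9 canvas is width-limited in 4024×2515, giving 4024.00 × 2263.50; scale factor 1.8225.
Applying the same ×1.8225: 2061.72 → 3757.41.

3757 px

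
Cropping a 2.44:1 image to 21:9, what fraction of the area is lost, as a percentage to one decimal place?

4.4%

Going from 2.44:1 to 21:9 means cutting width while keeping height.
Area ratio = (2.333)/(2.440) = 95.63%; the remaining 4.37% is cropped out.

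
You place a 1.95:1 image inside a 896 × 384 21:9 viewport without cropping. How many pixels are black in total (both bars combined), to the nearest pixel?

Since 1.950 < 2.333, the image is height-limited.
The image is 384 × 1.950 ≈ 748.8000 px wide.
896 − 748.8000 = 147.2000 px of bars.
Bar area = 147.2000 × 384 ≈ 56525 px.

56525 pixels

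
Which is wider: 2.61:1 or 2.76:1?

2.76:1

2.61 and 2.76; 2.76 > 2.61.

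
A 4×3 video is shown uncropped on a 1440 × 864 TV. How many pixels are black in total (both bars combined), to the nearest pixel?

4×3 (1.333) < 5:3 (1.667), so the video fills the height.
Content width = 864 × 4/3 ≈ 1152.0000 px.
Leftover width: 1440 − 1152.0000 = 288.0000 px.
That's 288.0000 × 864 ≈ 248832 black pixels.

248832 pixels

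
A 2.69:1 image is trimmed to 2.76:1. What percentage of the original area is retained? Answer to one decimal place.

2.76:1 is wider than 2.69:1, so the crop keeps the full width and trims the height.
Fraction kept = (2.690)/(2.760) ≈ 97.46%.

97.5%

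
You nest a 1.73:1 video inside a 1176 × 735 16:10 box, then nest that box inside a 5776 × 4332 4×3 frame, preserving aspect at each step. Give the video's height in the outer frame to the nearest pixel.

1.73:1 in 1176×735: fills the width, so the video is 1176.00 × 679.77.
Second fit — the 16:10 canvas into 5776×4332 spans the width: 5776.00 × 3610.00 (×4.9116 from 1176×735).
Applying the same ×4.9116: 679.77 → 3338.73.

3339 px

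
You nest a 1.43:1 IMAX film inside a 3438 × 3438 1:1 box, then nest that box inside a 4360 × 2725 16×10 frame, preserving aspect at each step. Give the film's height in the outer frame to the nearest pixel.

1.43:1 IMAX in 3438×3438: fills the width, so the film is 3438.00 × 2404.20.
The 1:1 canvas is height-limited in 4360×2725, giving 2725.00 × 2725.00; scale factor 0.7926.
The film scales with it: height 2404.20 × 0.7926 ≈ 1905.59.

1906 px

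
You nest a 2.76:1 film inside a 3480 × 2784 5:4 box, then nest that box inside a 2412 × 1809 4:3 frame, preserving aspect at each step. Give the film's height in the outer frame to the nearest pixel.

819 px

First fit — 2.76:1 into 3480×2784 spans the width: 3480.00 × 1260.87.
Second fit — the 5:4 canvas into 2412×1809 spans the height: 2261.25 × 1809.00 (×0.6498 from 3480×2784).
So the film's height is 1260.87 × 0.6498 ≈ 819.29.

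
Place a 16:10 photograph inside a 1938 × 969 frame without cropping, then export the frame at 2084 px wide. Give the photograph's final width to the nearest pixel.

1667 px

In the 1938×969 frame the photograph fills the height: width = 969 × 16/10 ≈ 1550.40 px.
The frame scales by 2084/1938 = 1.0753; 1550.40 × 1.0753 ≈ 1667.20 px.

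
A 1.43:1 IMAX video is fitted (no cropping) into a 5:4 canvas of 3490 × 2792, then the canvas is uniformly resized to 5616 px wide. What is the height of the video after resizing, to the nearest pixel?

Fitted into 3490×2792, the video spans the width; its height is 3490 / 1.430 ≈ 2440.56 px.
Resizing to 5616 px wide multiplies everything by 1.6092: 2440.56 → 3927.27 px.

3927 px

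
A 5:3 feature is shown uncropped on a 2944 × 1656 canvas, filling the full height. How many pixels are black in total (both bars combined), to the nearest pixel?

304704 pixels

The feature is 1656 × 5/3 ≈ 2760.0000 px wide.
Black = 2944 − 2760.0000 = 184.0000 px.
Across the 1656-px span: 184.0000 × 1656 ≈ 304704 px.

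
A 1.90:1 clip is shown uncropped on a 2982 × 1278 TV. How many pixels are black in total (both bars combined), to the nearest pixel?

707756 pixels

1.90:1 is narrower than 21:9, so it spans the full height.
That makes the image 2428.2000 px wide (1278 × 1.900).
Black = 2982 − 2428.2000 = 553.8000 px.
That's 553.8000 × 1278 ≈ 707756 black pixels.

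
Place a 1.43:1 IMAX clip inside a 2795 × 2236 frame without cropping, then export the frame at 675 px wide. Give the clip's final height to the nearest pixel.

Fitted into 2795×2236, the clip spans the width; its height is 2795 / 1.430 ≈ 1954.55 px.
Resizing to 675 px wide multiplies everything by 0.2415: 1954.55 → 472.03 px.

472 px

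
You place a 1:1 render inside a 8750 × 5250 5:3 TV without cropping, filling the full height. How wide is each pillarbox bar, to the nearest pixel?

1750 px

The render is 5250 × 1/1 ≈ 5250.00 px wide.
Leftover width: 8750 − 5250.00 = 3500.00 px → 1750.00 each side.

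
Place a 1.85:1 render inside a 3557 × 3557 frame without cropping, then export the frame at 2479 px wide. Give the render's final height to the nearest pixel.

1340 px

Fitted into 3557×3557, the render spans the width; its height is 3557 / 1.850 ≈ 1922.70 px.
The frame scales by 2479/3557 = 0.6969; 1922.70 × 0.6969 ≈ 1340.00 px.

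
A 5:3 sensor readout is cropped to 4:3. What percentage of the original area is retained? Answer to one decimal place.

Going from 5:3 to 4:3 means cutting width while keeping height.
Area ratio = (1.333)/(1.667) = 80.00% retained.

80.0%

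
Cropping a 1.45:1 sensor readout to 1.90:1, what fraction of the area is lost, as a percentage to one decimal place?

Going from 1.45:1 to 1.90:1 means cutting height while keeping width.
(1.450)/(1.900) ≈ 0.763 of the area survives, leaving 23.68% discarded.

23.7%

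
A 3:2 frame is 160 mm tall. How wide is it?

240 mm

160 × 3/2 = 240.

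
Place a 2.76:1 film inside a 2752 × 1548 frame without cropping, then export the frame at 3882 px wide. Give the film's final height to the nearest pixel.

1407 px

At 2752×1548 the film is width-limited, so height = 2752 / 2.760 ≈ 997.10 px.
Scaling 2752 → 3882 is ×1.4106, so the height becomes 997.10 × 1.4106 ≈ 1406.52 px.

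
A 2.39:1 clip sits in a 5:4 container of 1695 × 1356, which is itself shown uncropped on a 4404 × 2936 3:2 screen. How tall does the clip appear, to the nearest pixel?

2.39:1 in 1695×1356: fills the width, so the clip is 1695.00 × 709.21.
Second fit — the 5:4 canvas into 4404×2936 spans the height: 3670.00 × 2936.00 (×2.1652 from 1695×1356).
The clip scales with it: height 709.21 × 2.1652 ≈ 1535.56.

1536 px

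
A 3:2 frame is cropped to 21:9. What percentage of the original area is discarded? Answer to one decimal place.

35.7%

Going from 3:2 to 21:9 means cutting height while keeping width.
Area ratio = (1.500)/(2.333) = 64.29%; the remaining 35.71% is cropped out.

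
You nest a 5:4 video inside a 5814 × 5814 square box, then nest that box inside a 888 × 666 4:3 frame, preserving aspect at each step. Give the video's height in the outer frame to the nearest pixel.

5:4 in 5814×5814: fills the width, so the video is 5814.00 × 4651.20.
The square canvas is height-limited in 888×666, giving 666.00 × 666.00; scale factor 0.1146.
The video scales with it: height 4651.20 × 0.1146 ≈ 532.80.

533 px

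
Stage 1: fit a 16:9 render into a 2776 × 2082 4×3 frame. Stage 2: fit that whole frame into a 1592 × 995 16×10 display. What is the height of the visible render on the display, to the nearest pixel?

16:9 in 2776×2082: fills the width, so the render is 2776.00 × 1561.50.
4×3 in 1592×995: fills the height, so the intermediate becomes 1326.67 × 995.00 — a scale of ×0.4779.
The render scales with it: height 1561.50 × 0.4779 ≈ 746.25.

746 px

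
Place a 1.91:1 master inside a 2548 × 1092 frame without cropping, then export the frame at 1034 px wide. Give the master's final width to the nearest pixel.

At 2548×1092 the master is height-limited, so width = 1092 × 1.910 ≈ 2085.72 px.
Scaling 2548 → 1034 is ×0.4058, so the width becomes 2085.72 × 0.4058 ≈ 846.40 px.

846 px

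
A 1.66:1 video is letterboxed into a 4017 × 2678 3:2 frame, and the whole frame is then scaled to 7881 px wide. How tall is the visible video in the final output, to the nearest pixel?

In the 4017×2678 frame the video fills the width: height = 4017 / 1.660 ≈ 2419.88 px.
The frame scales by 7881/4017 = 1.9619; 2419.88 × 1.9619 ≈ 4747.59 px.

4748 px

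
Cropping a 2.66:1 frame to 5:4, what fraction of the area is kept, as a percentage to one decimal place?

Going from 2.66:1 to 5:4 means cutting width while keeping height.
Fraction kept = (1.250)/(2.660) ≈ 46.99%.

47.0%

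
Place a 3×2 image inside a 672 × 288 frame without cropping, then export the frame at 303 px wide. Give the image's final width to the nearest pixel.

195 px

In the 672×288 frame the image fills the height: width = 288 × 3/2 ≈ 432.00 px.
The frame scales by 303/672 = 0.4509; 432.00 × 0.4509 ≈ 194.79 px.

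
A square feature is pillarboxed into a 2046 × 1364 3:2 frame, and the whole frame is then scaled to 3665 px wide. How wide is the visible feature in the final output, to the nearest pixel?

2443 px

At 2046×1364 the feature is height-limited, so width = 1364 × 1/1 ≈ 1364.00 px.
Resizing to 3665 px wide multiplies everything by 1.7913: 1364.00 → 2443.33 px.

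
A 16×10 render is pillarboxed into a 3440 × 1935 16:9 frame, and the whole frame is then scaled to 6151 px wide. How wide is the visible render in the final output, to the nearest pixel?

In the 3440×1935 frame the render fills the height: width = 1935 × 16/10 ≈ 3096.00 px.
Resizing to 6151 px wide multiplies everything by 1.7881: 3096.00 → 5535.90 px.

5536 px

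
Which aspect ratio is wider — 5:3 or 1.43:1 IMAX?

5:3

5:3 = 1.667 and 1.43; 1.667 > 1.43.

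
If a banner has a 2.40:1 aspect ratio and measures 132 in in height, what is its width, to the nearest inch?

317 in

At 2.40:1, 132 × 2.400 ≈ 316.80.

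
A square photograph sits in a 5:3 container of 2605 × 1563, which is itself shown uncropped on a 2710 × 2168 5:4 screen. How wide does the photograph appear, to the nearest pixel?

First fit — square into 2605×1563 spans the height: 1563.00 × 1563.00.
5:3 in 2710×2168: fills the width, so the intermediate becomes 2710.00 × 1626.00 — a scale of ×1.0403.
Applying the same ×1.0403: 1563.00 → 1626.00.

1626 px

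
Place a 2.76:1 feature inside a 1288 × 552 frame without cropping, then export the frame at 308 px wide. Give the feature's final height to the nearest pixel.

Fitted into 1288×552, the feature spans the width; its height is 1288 / 2.760 ≈ 466.67 px.
Resizing to 308 px wide multiplies everything by 0.2391: 466.67 → 111.59 px.

112 px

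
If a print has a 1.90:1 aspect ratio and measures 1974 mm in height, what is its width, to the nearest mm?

Width = 1974 × 1.900 = 3750.60.

3751 mm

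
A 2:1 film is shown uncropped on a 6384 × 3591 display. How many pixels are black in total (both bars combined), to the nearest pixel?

2:1 is wider than 16:9, so it spans the full width.
The film is 6384 × 1/2 ≈ 3192.0000 px tall.
Black = 3591 − 3192.0000 = 399.0000 px.
Across the 6384-px span: 399.0000 × 6384 ≈ 2547216 px.

2547216 pixels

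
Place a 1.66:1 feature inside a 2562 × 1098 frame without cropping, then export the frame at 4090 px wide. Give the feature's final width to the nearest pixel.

Fitted into 2562×1098, the feature spans the height; its width is 1098 × 1.660 ≈ 1822.68 px.
Resizing to 4090 px wide multiplies everything by 1.5964: 1822.68 → 2909.74 px.

2910 px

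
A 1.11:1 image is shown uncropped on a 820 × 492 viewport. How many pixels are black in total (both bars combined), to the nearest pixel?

134749 pixels

1.11:1 is narrower than 5:3, so it spans the full height.
The image is 492 × 1.110 ≈ 546.1200 px wide.
820 − 546.1200 = 273.8800 px of bars.
That's 273.8800 × 492 ≈ 134749 black pixels.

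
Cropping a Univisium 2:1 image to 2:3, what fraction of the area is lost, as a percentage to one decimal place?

The height stays; only width is cut (since 2:3 is narrower than Univisium 2:1).
Fraction kept = (0.667)/(2.000) ≈ 33.33%, so 66.67% is lost.

66.7%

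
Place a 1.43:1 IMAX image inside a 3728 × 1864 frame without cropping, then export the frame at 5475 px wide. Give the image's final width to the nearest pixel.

At 3728×1864 the image is height-limited, so width = 1864 × 1.430 ≈ 2665.52 px.
The frame scales by 5475/3728 = 1.4686; 2665.52 × 1.4686 ≈ 3914.62 px.

3915 px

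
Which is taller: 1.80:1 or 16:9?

16:9

1.8 and 16:9 = 1.778; 1.8 > 1.778. The smaller width-to-height ratio is the taller frame.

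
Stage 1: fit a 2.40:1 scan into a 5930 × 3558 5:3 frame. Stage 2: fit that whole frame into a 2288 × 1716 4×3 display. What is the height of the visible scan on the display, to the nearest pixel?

953 px

Inside the 5930×3558 canvas the scan is width-limited at 5930.00 × 2470.83.
The 5:3 canvas is width-limited in 2288×1716, giving 2288.00 × 1372.80; scale factor 0.3858.
So the scan's height is 2470.83 × 0.3858 ≈ 953.33.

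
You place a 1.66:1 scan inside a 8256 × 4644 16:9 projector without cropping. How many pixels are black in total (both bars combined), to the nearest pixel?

1.66:1 (1.660) < 16:9 (1.778), so the scan fills the height.
The scan is 4644 × 1.660 ≈ 7709.0400 px wide.
Black = 8256 − 7709.0400 = 546.9600 px.
That's 546.9600 × 4644 ≈ 2540082 black pixels.

2540082 pixels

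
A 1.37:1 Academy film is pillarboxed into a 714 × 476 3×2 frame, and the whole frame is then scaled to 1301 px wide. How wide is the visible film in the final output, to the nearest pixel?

1188 px

In the 714×476 frame the film fills the height: width = 476 × 1.370 ≈ 652.12 px.
The frame scales by 1301/714 = 1.8221; 652.12 × 1.8221 ≈ 1188.25 px.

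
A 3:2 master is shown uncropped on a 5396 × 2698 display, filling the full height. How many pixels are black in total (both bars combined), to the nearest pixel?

The master is 2698 × 3/2 ≈ 4047.0000 px wide.
5396 − 4047.0000 = 1349.0000 px of bars.
That's 1349.0000 × 2698 ≈ 3639602 black pixels.

3639602 pixels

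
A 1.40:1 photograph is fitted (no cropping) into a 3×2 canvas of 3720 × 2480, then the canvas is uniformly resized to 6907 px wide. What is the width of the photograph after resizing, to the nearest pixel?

Fitted into 3720×2480, the photograph spans the height; its width is 2480 × 1.400 ≈ 3472.00 px.
The frame scales by 6907/3720 = 1.8567; 3472.00 × 1.8567 ≈ 6446.53 px.

6447 px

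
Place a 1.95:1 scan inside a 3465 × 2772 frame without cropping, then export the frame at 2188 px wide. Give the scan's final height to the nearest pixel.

1122 px

In the 3465×2772 frame the scan fills the width: height = 3465 / 1.950 ≈ 1776.92 px.
Scaling 3465 → 2188 is ×0.6315, so the height becomes 1776.92 × 0.6315 ≈ 1122.05 px.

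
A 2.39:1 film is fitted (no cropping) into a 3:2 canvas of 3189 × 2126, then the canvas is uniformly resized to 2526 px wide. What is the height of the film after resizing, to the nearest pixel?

In the 3189×2126 frame the film fills the width: height = 3189 / 2.390 ≈ 1334.31 px.
Resizing to 2526 px wide multiplies everything by 0.7921: 1334.31 → 1056.90 px.

1057 px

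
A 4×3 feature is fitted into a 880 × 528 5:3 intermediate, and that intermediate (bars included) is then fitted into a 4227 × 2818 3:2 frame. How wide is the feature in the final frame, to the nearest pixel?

3382 px

First fit — 4×3 into 880×528 spans the height: 704.00 × 528.00.
5:3 in 4227×2818: fills the width, so the intermediate becomes 4227.00 × 2536.20 — a scale of ×4.8034.
So the feature's width is 704.00 × 4.8034 ≈ 3381.60.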